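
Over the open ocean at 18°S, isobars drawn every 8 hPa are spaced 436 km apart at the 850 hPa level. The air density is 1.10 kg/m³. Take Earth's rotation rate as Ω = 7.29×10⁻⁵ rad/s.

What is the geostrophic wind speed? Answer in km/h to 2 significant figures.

130 km/h

Coriolis parameter at 18°S:
f = 2Ω sin φ = 2 × 7.29×10⁻⁵ × sin 18° = 4.51×10⁻⁵ s⁻¹
Pressure gradient: |∂P/∂n| = 800 Pa / 436000 m = 1.83×10⁻³ Pa/m
Geostrophic balance (pressure-gradient force = Coriolis force):
V_g = (1/(fρ)) |∂P/∂n| = 1.83×10⁻³ / (4.51×10⁻⁵ × 1.10) = 37.0 m/s
Converting: 37.0 m/s × 3.6 = 130 km/h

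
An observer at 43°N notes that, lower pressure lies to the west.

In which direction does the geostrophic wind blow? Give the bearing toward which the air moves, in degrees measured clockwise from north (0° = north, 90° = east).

The pressure-gradient force points toward the west (bearing 270°).
Geostrophic balance: in the Northern Hemisphere the Coriolis force deflects motion to the right, so the geostrophic wind blows 90° to the right of the pressure-gradient force (low pressure on the left).
Rotating 270° by 90° clockwise gives 000° — the wind blows toward the north.

000°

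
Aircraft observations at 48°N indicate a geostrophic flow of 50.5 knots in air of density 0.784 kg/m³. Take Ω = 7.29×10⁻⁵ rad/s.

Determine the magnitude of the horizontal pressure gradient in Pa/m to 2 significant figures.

2.2×10⁻³ Pa/m

Coriolis parameter at 48°N:
f = 2Ω sin φ = 2 × 7.29×10⁻⁵ × sin 48° = 1.08×10⁻⁴ s⁻¹
Wind speed in SI: 50.5 knots = 26.0 m/s
Geostrophic balance rearranged: |∂P/∂n| = f ρ V_g
|∂P/∂n| = 1.08×10⁻⁴ × 0.784 × 26.0 = 2.21×10⁻³ Pa/m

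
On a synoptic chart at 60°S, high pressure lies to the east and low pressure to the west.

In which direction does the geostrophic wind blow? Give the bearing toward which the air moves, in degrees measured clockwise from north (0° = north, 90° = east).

180°

The pressure-gradient force points toward the west (bearing 270°).
Geostrophic balance: in the Southern Hemisphere the Coriolis force deflects motion to the left, so the geostrophic wind blows 90° to the left of the pressure-gradient force (low pressure on the right).
Rotating 270° by 90° counterclockwise gives 180° — the wind blows toward the south.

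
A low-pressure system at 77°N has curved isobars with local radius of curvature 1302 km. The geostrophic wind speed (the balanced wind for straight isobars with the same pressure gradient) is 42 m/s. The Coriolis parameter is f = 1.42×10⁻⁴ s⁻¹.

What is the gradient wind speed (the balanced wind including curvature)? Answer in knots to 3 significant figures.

68.6 knots

Around a low, centrifugal force acts outward with Coriolis, so pressure-gradient force balances both:
(1/ρ)|∂P/∂n| = fV + V²/R  →  V² + fR·V − fR·V_g = 0
With fR = 1.42×10⁻⁴ × 1302×10³ m = 185 m/s:
V = [−fR + √((fR)² + 4 fR V_g)]/2 = [−185 + √(185² + 4×185×42)]/2 = 35.3 m/s
Subgeostrophic (V < V_g = 42 m/s), as expected around a low.
Converting: 35.3 m/s × 1.944 = 68.6 knots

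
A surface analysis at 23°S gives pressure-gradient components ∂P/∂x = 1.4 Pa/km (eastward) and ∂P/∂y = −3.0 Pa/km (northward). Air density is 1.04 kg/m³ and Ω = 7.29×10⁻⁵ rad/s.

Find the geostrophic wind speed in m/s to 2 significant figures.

Coriolis parameter at 23°S:
f = 2Ω sin φ = 2 × 7.29×10⁻⁵ × sin 23° = 5.70×10⁻⁵ s⁻¹
In the Southern Hemisphere f is negative: f = −5.70×10⁻⁵ s⁻¹.
Component geostrophic relations (x east, y north):
u_g = −(1/(fρ)) ∂P/∂y,  v_g = (1/(fρ)) ∂P/∂x
u_g = −(−3.0×10⁻³)/(−5.70×10⁻⁵ × 1.04) = −50.6 m/s;  v_g = (1.4×10⁻³)/(−5.70×10⁻⁵ × 1.04) = −23.6 m/s
|V_g| = √(u_g² + v_g²) = 55.9 m/s

56 m/s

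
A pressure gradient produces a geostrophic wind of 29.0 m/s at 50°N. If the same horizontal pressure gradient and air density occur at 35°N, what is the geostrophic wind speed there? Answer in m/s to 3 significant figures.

With the same pressure gradient and density, V_g ∝ 1/f ∝ 1/sin φ.
V₂ = V₁ · sin φ₁ / sin φ₂ = 29.0 × sin 50° / sin 35°
V₂ = 29.0 × 0.7660/0.5736 = 38.7 m/s

38.7 m/s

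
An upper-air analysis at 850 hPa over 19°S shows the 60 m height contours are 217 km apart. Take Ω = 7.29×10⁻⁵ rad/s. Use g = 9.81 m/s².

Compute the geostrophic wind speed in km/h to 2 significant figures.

Coriolis parameter at 19°S:
f = 2Ω sin φ = 2 × 7.29×10⁻⁵ × sin 19° = 4.75×10⁻⁵ s⁻¹
Height gradient: |∂Z/∂n| = 60 m / 217000 m = 2.76×10⁻⁴
On a pressure surface, geostrophic balance gives V_g = (g/f)|∂Z/∂n|:
V_g = 9.81 × 2.76×10⁻⁴ / 4.75×10⁻⁵ = 57.1 m/s
Converting: 57.1 m/s × 3.6 = 210 km/h

210 km/h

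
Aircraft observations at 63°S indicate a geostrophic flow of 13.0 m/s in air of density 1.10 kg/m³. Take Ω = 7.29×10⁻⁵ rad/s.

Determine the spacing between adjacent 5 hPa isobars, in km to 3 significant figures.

Coriolis parameter at 63°S:
f = 2Ω sin φ = 2 × 7.29×10⁻⁵ × sin 63° = 1.30×10⁻⁴ s⁻¹
Geostrophic balance rearranged: |∂P/∂n| = f ρ V_g
|∂P/∂n| = 1.30×10⁻⁴ × 1.10 × 13.0 = 1.86×10⁻³ Pa/m
Isobar spacing: Δn = ΔP/|∂P/∂n| = 500 Pa / 1.86×10⁻³ Pa/m = 269151 m ≈ 269 km

269 km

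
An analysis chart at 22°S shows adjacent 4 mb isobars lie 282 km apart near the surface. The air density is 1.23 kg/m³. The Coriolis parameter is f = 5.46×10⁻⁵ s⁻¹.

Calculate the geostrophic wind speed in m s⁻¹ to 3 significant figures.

Pressure gradient: |∂P/∂n| = 400 Pa / 282000 m = 1.42×10⁻³ Pa/m
Geostrophic balance (pressure-gradient force = Coriolis force):
V_g = (1/(fρ)) |∂P/∂n| = 1.42×10⁻³ / (5.46×10⁻⁵ × 1.23) = 21.1 m/s

21.1 m s⁻¹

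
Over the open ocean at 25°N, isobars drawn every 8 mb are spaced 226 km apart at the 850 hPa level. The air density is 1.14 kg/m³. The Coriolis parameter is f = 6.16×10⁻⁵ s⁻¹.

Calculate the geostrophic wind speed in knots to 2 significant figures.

98 knots

Pressure gradient: |∂P/∂n| = 800 Pa / 226000 m = 3.54×10⁻³ Pa/m
Geostrophic balance (pressure-gradient force = Coriolis force):
V_g = (1/(fρ)) |∂P/∂n| = 3.54×10⁻³ / (6.16×10⁻⁵ × 1.14) = 50.4 m/s
Converting: 50.4 m/s × 1.944 = 98 knots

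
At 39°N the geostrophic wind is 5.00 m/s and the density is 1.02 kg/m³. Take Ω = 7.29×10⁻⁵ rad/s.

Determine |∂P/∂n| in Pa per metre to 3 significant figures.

Coriolis parameter at 39°N:
f = 2Ω sin φ = 2 × 7.29×10⁻⁵ × sin 39° = 9.18×10⁻⁵ s⁻¹
Geostrophic balance rearranged: |∂P/∂n| = f ρ V_g
|∂P/∂n| = 9.18×10⁻⁵ × 1.02 × 5.00 = 4.68×10⁻⁴ Pa/m

4.68×10⁻⁴ Pa/m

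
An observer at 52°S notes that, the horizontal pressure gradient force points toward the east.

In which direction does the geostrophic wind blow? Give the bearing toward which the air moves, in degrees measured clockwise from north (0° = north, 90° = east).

The pressure-gradient force points toward the east (bearing 090°).
Geostrophic balance: in the Southern Hemisphere the Coriolis force deflects motion to the left, so the geostrophic wind blows 90° to the left of the pressure-gradient force (low pressure on the right).
Rotating 090° by 90° counterclockwise gives 000° — the wind blows toward the north.

000°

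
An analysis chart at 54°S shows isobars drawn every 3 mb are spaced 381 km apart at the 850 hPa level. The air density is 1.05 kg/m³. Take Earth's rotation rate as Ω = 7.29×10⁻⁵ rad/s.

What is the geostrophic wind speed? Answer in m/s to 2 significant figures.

6.4 m/s

Coriolis parameter at 54°S:
f = 2Ω sin φ = 2 × 7.29×10⁻⁵ × sin 54° = 1.18×10⁻⁴ s⁻¹
Pressure gradient: |∂P/∂n| = 300 Pa / 381000 m = 7.87×10⁻⁴ Pa/m
Geostrophic balance (pressure-gradient force = Coriolis force):
V_g = (1/(fρ)) |∂P/∂n| = 7.87×10⁻⁴ / (1.18×10⁻⁴ × 1.05) = 6.36 m/s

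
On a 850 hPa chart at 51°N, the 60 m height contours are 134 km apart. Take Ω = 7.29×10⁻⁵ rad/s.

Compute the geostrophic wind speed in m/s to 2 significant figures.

Coriolis parameter at 51°N:
f = 2Ω sin φ = 2 × 7.29×10⁻⁵ × sin 51° = 1.13×10⁻⁴ s⁻¹
Height gradient: |∂Z/∂n| = 60 m / 134000 m = 4.48×10⁻⁴
On a pressure surface, geostrophic balance gives V_g = (g/f)|∂Z/∂n|:
V_g = 9.81 × 4.48×10⁻⁴ / 1.13×10⁻⁴ = 38.8 m/s

39 m/s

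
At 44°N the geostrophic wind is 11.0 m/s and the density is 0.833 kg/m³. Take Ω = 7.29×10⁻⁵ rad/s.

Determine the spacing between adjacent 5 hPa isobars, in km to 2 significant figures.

Coriolis parameter at 44°N:
f = 2Ω sin φ = 2 × 7.29×10⁻⁵ × sin 44° = 1.01×10⁻⁴ s⁻¹
Geostrophic balance rearranged: |∂P/∂n| = f ρ V_g
|∂P/∂n| = 1.01×10⁻⁴ × 0.833 × 11.0 = 9.28×10⁻⁴ Pa/m
Isobar spacing: Δn = ΔP/|∂P/∂n| = 500 Pa / 9.28×10⁻⁴ Pa/m = 538770 m ≈ 540 km

540 km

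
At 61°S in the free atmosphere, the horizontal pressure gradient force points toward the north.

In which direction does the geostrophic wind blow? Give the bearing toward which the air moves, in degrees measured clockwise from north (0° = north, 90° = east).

270°

The pressure-gradient force points toward the north (bearing 000°).
Geostrophic balance: in the Southern Hemisphere the Coriolis force deflects motion to the left, so the geostrophic wind blows 90° to the left of the pressure-gradient force (low pressure on the right).
Rotating 000° by 90° counterclockwise gives 270° — the wind blows toward the west.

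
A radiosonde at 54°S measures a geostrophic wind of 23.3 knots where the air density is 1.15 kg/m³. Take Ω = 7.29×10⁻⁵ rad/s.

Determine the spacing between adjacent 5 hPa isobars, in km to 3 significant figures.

308 km

Coriolis parameter at 54°S:
f = 2Ω sin φ = 2 × 7.29×10⁻⁵ × sin 54° = 1.18×10⁻⁴ s⁻¹
Wind speed in SI: 23.3 knots = 12.0 m/s
Geostrophic balance rearranged: |∂P/∂n| = f ρ V_g
|∂P/∂n| = 1.18×10⁻⁴ × 1.15 × 12.0 = 1.63×10⁻³ Pa/m
Isobar spacing: Δn = ΔP/|∂P/∂n| = 500 Pa / 1.63×10⁻³ Pa/m = 307513 m ≈ 308 km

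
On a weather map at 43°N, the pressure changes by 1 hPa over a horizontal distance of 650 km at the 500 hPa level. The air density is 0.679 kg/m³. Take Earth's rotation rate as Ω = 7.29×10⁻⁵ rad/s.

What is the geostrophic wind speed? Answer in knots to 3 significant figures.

4.43 knots

Coriolis parameter at 43°N:
f = 2Ω sin φ = 2 × 7.29×10⁻⁵ × sin 43° = 9.94×10⁻⁵ s⁻¹
Pressure gradient: |∂P/∂n| = 100 Pa / 650000 m = 1.54×10⁻⁴ Pa/m
Geostrophic balance (pressure-gradient force = Coriolis force):
V_g = (1/(fρ)) |∂P/∂n| = 1.54×10⁻⁴ / (9.94×10⁻⁵ × 0.679) = 2.28 m/s
Converting: 2.28 m/s × 1.944 = 4.43 knots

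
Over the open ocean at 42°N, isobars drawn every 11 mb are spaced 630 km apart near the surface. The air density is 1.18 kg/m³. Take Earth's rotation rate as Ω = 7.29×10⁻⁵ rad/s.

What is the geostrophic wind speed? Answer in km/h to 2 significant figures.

55 km/h

Coriolis parameter at 42°N:
f = 2Ω sin φ = 2 × 7.29×10⁻⁵ × sin 42° = 9.76×10⁻⁵ s⁻¹
Pressure gradient: |∂P/∂n| = 1100 Pa / 630000 m = 1.75×10⁻³ Pa/m
Geostrophic balance (pressure-gradient force = Coriolis force):
V_g = (1/(fρ)) |∂P/∂n| = 1.75×10⁻³ / (9.76×10⁻⁵ × 1.18) = 15.2 m/s
Converting: 15.2 m/s × 3.6 = 55 km/h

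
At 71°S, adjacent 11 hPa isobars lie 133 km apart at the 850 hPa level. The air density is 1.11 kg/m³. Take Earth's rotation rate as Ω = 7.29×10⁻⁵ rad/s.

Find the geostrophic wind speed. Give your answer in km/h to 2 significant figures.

Coriolis parameter at 71°S:
f = 2Ω sin φ = 2 × 7.29×10⁻⁵ × sin 71° = 1.38×10⁻⁴ s⁻¹
Pressure gradient: |∂P/∂n| = 1100 Pa / 133000 m = 8.27×10⁻³ Pa/m
Geostrophic balance (pressure-gradient force = Coriolis force):
V_g = (1/(fρ)) |∂P/∂n| = 8.27×10⁻³ / (1.38×10⁻⁴ × 1.11) = 54.0 m/s
Converting: 54.0 m/s × 3.6 = 190 km/h

190 km/h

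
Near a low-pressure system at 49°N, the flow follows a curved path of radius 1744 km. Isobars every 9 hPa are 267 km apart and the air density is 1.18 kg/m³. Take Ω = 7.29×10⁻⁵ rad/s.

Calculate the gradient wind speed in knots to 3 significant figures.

Coriolis parameter at 49°N:
f = 2Ω sin φ = 2 × 7.29×10⁻⁵ × sin 49° = 1.10×10⁻⁴ s⁻¹
Pressure gradient: |∂P/∂n| = 900 Pa / 267000 m = 3.37×10⁻³ Pa/m
Geostrophic speed: V_g = |∂P/∂n|/(fρ) = 3.37×10⁻³/(1.10×10⁻⁴ × 1.18) = 26.0 m/s
Around a low, centrifugal force acts outward with Coriolis, so pressure-gradient force balances both:
(1/ρ)|∂P/∂n| = fV + V²/R  →  V² + fR·V − fR·V_g = 0
With fR = 1.10×10⁻⁴ × 1744×10³ m = 192 m/s:
V = [−fR + √((fR)² + 4 fR V_g)]/2 = [−192 + √(192² + 4×192×26)]/2 = 23.2 m/s
Subgeostrophic (V < V_g = 26 m/s), as expected around a low.
Converting: 23.2 m/s × 1.944 = 45.0 knots

45.0 knots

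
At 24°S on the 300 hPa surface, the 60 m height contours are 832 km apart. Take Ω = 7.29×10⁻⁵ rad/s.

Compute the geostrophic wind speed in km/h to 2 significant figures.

Coriolis parameter at 24°S:
f = 2Ω sin φ = 2 × 7.29×10⁻⁵ × sin 24° = 5.93×10⁻⁵ s⁻¹
Height gradient: |∂Z/∂n| = 60 m / 832000 m = 7.21×10⁻⁵
On a pressure surface, geostrophic balance gives V_g = (g/f)|∂Z/∂n|:
V_g = 9.81 × 7.21×10⁻⁵ / 5.93×10⁻⁵ = 11.9 m/s
Converting: 11.9 m/s × 3.6 = 43 km/h

43 km/h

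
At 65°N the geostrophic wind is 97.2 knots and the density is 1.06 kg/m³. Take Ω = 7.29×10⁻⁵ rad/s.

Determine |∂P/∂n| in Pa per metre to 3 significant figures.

7.00×10⁻³ Pa/m

Coriolis parameter at 65°N:
f = 2Ω sin φ = 2 × 7.29×10⁻⁵ × sin 65° = 1.32×10⁻⁴ s⁻¹
Wind speed in SI: 97.2 knots = 50.0 m/s
Geostrophic balance rearranged: |∂P/∂n| = f ρ V_g
|∂P/∂n| = 1.32×10⁻⁴ × 1.06 × 50.0 = 7.00×10⁻³ Pa/m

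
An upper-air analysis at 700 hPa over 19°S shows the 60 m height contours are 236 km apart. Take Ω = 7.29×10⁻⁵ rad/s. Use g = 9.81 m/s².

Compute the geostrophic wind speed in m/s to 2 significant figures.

Coriolis parameter at 19°S:
f = 2Ω sin φ = 2 × 7.29×10⁻⁵ × sin 19° = 4.75×10⁻⁵ s⁻¹
Height gradient: |∂Z/∂n| = 60 m / 236000 m = 2.54×10⁻⁴
On a pressure surface, geostrophic balance gives V_g = (g/f)|∂Z/∂n|:
V_g = 9.81 × 2.54×10⁻⁴ / 4.75×10⁻⁵ = 52.5 m/s

53 m/s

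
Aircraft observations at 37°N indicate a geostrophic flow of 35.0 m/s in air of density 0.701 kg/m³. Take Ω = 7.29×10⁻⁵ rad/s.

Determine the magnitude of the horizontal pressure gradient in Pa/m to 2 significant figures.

2.2×10⁻³ Pa/m

Coriolis parameter at 37°N:
f = 2Ω sin φ = 2 × 7.29×10⁻⁵ × sin 37° = 8.77×10⁻⁵ s⁻¹
Geostrophic balance rearranged: |∂P/∂n| = f ρ V_g
|∂P/∂n| = 8.77×10⁻⁵ × 0.701 × 35.0 = 2.15×10⁻³ Pa/m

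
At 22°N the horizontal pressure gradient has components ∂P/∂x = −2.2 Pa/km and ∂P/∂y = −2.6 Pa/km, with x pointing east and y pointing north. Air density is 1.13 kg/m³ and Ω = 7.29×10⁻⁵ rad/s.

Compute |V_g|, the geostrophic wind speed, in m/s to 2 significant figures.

Coriolis parameter at 22°N:
f = 2Ω sin φ = 2 × 7.29×10⁻⁵ × sin 22° = 5.46×10⁻⁵ s⁻¹
Component geostrophic relations (x east, y north):
u_g = −(1/(fρ)) ∂P/∂y,  v_g = (1/(fρ)) ∂P/∂x
u_g = −(−2.6×10⁻³)/(5.46×10⁻⁵ × 1.13) = 42.1 m/s;  v_g = (−2.2×10⁻³)/(5.46×10⁻⁵ × 1.13) = −35.6 m/s
|V_g| = √(u_g² + v_g²) = 55.2 m/s

55 m/s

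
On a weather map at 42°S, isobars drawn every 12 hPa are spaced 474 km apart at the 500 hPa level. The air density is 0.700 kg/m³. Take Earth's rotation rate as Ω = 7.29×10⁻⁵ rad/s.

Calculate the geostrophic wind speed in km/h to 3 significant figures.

Coriolis parameter at 42°S:
f = 2Ω sin φ = 2 × 7.29×10⁻⁵ × sin 42° = 9.76×10⁻⁵ s⁻¹
Pressure gradient: |∂P/∂n| = 1200 Pa / 474000 m = 2.53×10⁻³ Pa/m
Geostrophic balance (pressure-gradient force = Coriolis force):
V_g = (1/(fρ)) |∂P/∂n| = 2.53×10⁻³ / (9.76×10⁻⁵ × 0.700) = 37.1 m/s
Converting: 37.1 m/s × 3.6 = 133 km/h

133 km/h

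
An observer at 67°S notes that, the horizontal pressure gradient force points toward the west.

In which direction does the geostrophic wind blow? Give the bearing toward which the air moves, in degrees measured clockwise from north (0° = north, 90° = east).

180°

The pressure-gradient force points toward the west (bearing 270°).
Geostrophic balance: in the Southern Hemisphere the Coriolis force deflects motion to the left, so the geostrophic wind blows 90° to the left of the pressure-gradient force (low pressure on the right).
Rotating 270° by 90° counterclockwise gives 180° — the wind blows toward the south.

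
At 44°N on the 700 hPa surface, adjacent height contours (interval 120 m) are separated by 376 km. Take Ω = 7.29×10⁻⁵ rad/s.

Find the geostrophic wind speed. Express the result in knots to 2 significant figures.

60 knots

Coriolis parameter at 44°N:
f = 2Ω sin φ = 2 × 7.29×10⁻⁵ × sin 44° = 1.01×10⁻⁴ s⁻¹
Height gradient: |∂Z/∂n| = 120 m / 376000 m = 3.19×10⁻⁴
On a pressure surface, geostrophic balance gives V_g = (g/f)|∂Z/∂n|:
V_g = 9.81 × 3.19×10⁻⁴ / 1.01×10⁻⁴ = 30.9 m/s
Converting: 30.9 m/s × 1.944 = 60 knots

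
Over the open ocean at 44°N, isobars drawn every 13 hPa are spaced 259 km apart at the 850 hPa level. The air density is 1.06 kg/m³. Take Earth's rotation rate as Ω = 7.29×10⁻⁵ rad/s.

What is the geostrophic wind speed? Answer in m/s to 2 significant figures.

Coriolis parameter at 44°N:
f = 2Ω sin φ = 2 × 7.29×10⁻⁵ × sin 44° = 1.01×10⁻⁴ s⁻¹
Pressure gradient: |∂P/∂n| = 1300 Pa / 259000 m = 5.02×10⁻³ Pa/m
Geostrophic balance (pressure-gradient force = Coriolis force):
V_g = (1/(fρ)) |∂P/∂n| = 5.02×10⁻³ / (1.01×10⁻⁴ × 1.06) = 46.8 m/s

47 m/s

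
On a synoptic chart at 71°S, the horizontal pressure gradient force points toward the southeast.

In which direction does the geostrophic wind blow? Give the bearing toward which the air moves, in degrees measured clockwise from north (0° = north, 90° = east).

045°

The pressure-gradient force points toward the southeast (bearing 135°).
Geostrophic balance: in the Southern Hemisphere the Coriolis force deflects motion to the left, so the geostrophic wind blows 90° to the left of the pressure-gradient force (low pressure on the right).
Rotating 135° by 90° counterclockwise gives 045° — the wind blows toward the northeast.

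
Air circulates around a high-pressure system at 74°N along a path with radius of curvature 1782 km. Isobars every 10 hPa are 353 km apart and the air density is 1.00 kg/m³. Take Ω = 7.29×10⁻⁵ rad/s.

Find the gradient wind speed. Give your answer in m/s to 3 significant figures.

Coriolis parameter at 74°N:
f = 2Ω sin φ = 2 × 7.29×10⁻⁵ × sin 74° = 1.40×10⁻⁴ s⁻¹
Pressure gradient: |∂P/∂n| = 1000 Pa / 353000 m = 2.83×10⁻³ Pa/m
Geostrophic speed: V_g = |∂P/∂n|/(fρ) = 2.83×10⁻³/(1.40×10⁻⁴ × 1.00) = 20.2 m/s
Around a high, pressure-gradient force acts outward with centrifugal, so Coriolis balances both:
fV = (1/ρ)|∂P/∂n| + V²/R  →  V² − fR·V + fR·V_g = 0
With fR = 1.40×10⁻⁴ × 1782×10³ m = 250 m/s:
V = [fR − √((fR)² − 4 fR V_g)]/2 = [250 − √(250² − 4×250×20.2)]/2 = 22.2 m/s
Supergeostrophic (V > V_g = 20.2 m/s), as expected around a high.

22.2 m/s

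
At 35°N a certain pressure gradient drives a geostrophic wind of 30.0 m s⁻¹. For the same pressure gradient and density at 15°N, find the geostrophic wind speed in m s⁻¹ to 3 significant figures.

66.5 m s⁻¹

With the same pressure gradient and density, V_g ∝ 1/f ∝ 1/sin φ.
V₂ = V₁ · sin φ₁ / sin φ₂ = 30.0 × sin 35° / sin 15°
V₂ = 30.0 × 0.5736/0.2588 = 66.5 m s⁻¹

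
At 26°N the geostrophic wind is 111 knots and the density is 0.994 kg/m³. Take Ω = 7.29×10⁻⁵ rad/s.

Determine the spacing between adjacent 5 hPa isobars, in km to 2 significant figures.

Coriolis parameter at 26°N:
f = 2Ω sin φ = 2 × 7.29×10⁻⁵ × sin 26° = 6.39×10⁻⁵ s⁻¹
Wind speed in SI: 111 knots = 57.1 m/s
Geostrophic balance rearranged: |∂P/∂n| = f ρ V_g
|∂P/∂n| = 6.39×10⁻⁵ × 0.994 × 57.1 = 3.63×10⁻³ Pa/m
Isobar spacing: Δn = ΔP/|∂P/∂n| = 500 Pa / 3.63×10⁻³ Pa/m = 137823 m ≈ 140 km

140 km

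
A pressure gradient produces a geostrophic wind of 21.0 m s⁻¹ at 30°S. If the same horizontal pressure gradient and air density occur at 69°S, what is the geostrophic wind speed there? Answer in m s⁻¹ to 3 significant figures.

With the same pressure gradient and density, V_g ∝ 1/f ∝ 1/sin φ.
V₂ = V₁ · sin φ₁ / sin φ₂ = 21.0 × sin 30° / sin 69°
V₂ = 21.0 × 0.5000/0.9336 = 11.2 m s⁻¹

11.2 m s⁻¹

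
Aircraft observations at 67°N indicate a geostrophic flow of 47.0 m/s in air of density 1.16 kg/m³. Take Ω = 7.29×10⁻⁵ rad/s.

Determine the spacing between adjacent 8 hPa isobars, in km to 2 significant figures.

110 km

Coriolis parameter at 67°N:
f = 2Ω sin φ = 2 × 7.29×10⁻⁵ × sin 67° = 1.34×10⁻⁴ s⁻¹
Geostrophic balance rearranged: |∂P/∂n| = f ρ V_g
|∂P/∂n| = 1.34×10⁻⁴ × 1.16 × 47.0 = 7.32×10⁻³ Pa/m
Isobar spacing: Δn = ΔP/|∂P/∂n| = 800 Pa / 7.32×10⁻³ Pa/m = 109333 m ≈ 110 km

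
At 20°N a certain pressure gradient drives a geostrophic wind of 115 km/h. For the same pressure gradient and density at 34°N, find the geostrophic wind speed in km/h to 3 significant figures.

With the same pressure gradient and density, V_g ∝ 1/f ∝ 1/sin φ.
V₂ = V₁ · sin φ₁ / sin φ₂ = 115 × sin 20° / sin 34°
V₂ = 115 × 0.3420/0.5592 = 70.3 km/h

70.3 km/h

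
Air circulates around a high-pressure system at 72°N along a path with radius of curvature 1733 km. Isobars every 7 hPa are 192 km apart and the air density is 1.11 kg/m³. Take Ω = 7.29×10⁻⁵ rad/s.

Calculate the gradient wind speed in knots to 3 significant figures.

51.8 knots

Coriolis parameter at 72°N:
f = 2Ω sin φ = 2 × 7.29×10⁻⁵ × sin 72° = 1.39×10⁻⁴ s⁻¹
Pressure gradient: |∂P/∂n| = 700 Pa / 192000 m = 3.65×10⁻³ Pa/m
Geostrophic speed: V_g = |∂P/∂n|/(fρ) = 3.65×10⁻³/(1.39×10⁻⁴ × 1.11) = 23.7 m/s
Around a high, pressure-gradient force acts outward with centrifugal, so Coriolis balances both:
fV = (1/ρ)|∂P/∂n| + V²/R  →  V² − fR·V + fR·V_g = 0
With fR = 1.39×10⁻⁴ × 1733×10³ m = 240 m/s:
V = [fR − √((fR)² − 4 fR V_g)]/2 = [240 − √(240² − 4×240×23.7)]/2 = 26.6 m/s
Supergeostrophic (V > V_g = 23.7 m/s), as expected around a high.
Converting: 26.6 m/s × 1.944 = 51.8 knots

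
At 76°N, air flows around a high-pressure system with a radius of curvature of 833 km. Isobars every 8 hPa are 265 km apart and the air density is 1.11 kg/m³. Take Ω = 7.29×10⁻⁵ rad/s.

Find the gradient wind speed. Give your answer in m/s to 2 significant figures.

Coriolis parameter at 76°N:
f = 2Ω sin φ = 2 × 7.29×10⁻⁵ × sin 76° = 1.41×10⁻⁴ s⁻¹
Pressure gradient: |∂P/∂n| = 800 Pa / 265000 m = 3.02×10⁻³ Pa/m
Geostrophic speed: V_g = |∂P/∂n|/(fρ) = 3.02×10⁻³/(1.41×10⁻⁴ × 1.11) = 19.2 m/s
Around a high, pressure-gradient force acts outward with centrifugal, so Coriolis balances both:
fV = (1/ρ)|∂P/∂n| + V²/R  →  V² − fR·V + fR·V_g = 0
With fR = 1.41×10⁻⁴ × 833×10³ m = 118 m/s:
V = [fR − √((fR)² − 4 fR V_g)]/2 = [118 − √(118² − 4×118×19.2)]/2 = 24.2 m/s
Supergeostrophic (V > V_g = 19.2 m/s), as expected around a high.

24 m/s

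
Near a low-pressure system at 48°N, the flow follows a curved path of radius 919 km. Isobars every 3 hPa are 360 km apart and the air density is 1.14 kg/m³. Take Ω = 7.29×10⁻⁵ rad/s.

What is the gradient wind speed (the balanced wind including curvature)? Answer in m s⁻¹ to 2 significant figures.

6.3 m s⁻¹

Coriolis parameter at 48°N:
f = 2Ω sin φ = 2 × 7.29×10⁻⁵ × sin 48° = 1.08×10⁻⁴ s⁻¹
Pressure gradient: |∂P/∂n| = 300 Pa / 360000 m = 8.33×10⁻⁴ Pa/m
Geostrophic speed: V_g = |∂P/∂n|/(fρ) = 8.33×10⁻⁴/(1.08×10⁻⁴ × 1.14) = 6.75 m/s
Around a low, centrifugal force acts outward with Coriolis, so pressure-gradient force balances both:
(1/ρ)|∂P/∂n| = fV + V²/R  →  V² + fR·V − fR·V_g = 0
With fR = 1.08×10⁻⁴ × 919×10³ m = 99.6 m/s:
V = [−fR + √((fR)² + 4 fR V_g)]/2 = [−99.6 + √(99.6² + 4×99.6×6.75)]/2 = 6.34 m/s
Subgeostrophic (V < V_g = 6.75 m/s), as expected around a low.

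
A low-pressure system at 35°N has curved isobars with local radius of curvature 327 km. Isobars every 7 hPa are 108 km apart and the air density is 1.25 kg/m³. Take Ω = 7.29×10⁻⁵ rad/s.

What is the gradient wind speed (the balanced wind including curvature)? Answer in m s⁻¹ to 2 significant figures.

Coriolis parameter at 35°N:
f = 2Ω sin φ = 2 × 7.29×10⁻⁵ × sin 35° = 8.36×10⁻⁵ s⁻¹
Pressure gradient: |∂P/∂n| = 700 Pa / 108000 m = 6.48×10⁻³ Pa/m
Geostrophic speed: V_g = |∂P/∂n|/(fρ) = 6.48×10⁻³/(8.36×10⁻⁵ × 1.25) = 62.0 m/s
Around a low, centrifugal force acts outward with Coriolis, so pressure-gradient force balances both:
(1/ρ)|∂P/∂n| = fV + V²/R  →  V² + fR·V − fR·V_g = 0
With fR = 8.36×10⁻⁵ × 327×10³ m = 27.3 m/s:
V = [−fR + √((fR)² + 4 fR V_g)]/2 = [−27.3 + √(27.3² + 4×27.3×62)]/2 = 29.7 m/s
Subgeostrophic (V < V_g = 62 m/s), as expected around a low.

30 m s⁻¹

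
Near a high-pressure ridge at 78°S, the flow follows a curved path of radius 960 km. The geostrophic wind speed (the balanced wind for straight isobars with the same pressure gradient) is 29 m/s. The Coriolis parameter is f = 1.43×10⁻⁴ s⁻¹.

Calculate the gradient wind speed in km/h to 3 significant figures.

150 km/h

Around a high, pressure-gradient force acts outward with centrifugal, so Coriolis balances both:
fV = (1/ρ)|∂P/∂n| + V²/R  →  V² − fR·V + fR·V_g = 0
With fR = 1.43×10⁻⁴ × 960×10³ m = 137 m/s:
V = [fR − √((fR)² − 4 fR V_g)]/2 = [137 − √(137² − 4×137×29)]/2 = 41.6 m/s
Supergeostrophic (V > V_g = 29 m/s), as expected around a high.
Converting: 41.6 m/s × 3.6 = 150 km/h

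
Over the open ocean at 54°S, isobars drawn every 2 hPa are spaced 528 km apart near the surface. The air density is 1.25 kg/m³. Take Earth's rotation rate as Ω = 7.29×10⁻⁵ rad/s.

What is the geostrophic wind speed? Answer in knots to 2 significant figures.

Coriolis parameter at 54°S:
f = 2Ω sin φ = 2 × 7.29×10⁻⁵ × sin 54° = 1.18×10⁻⁴ s⁻¹
Pressure gradient: |∂P/∂n| = 200 Pa / 528000 m = 3.79×10⁻⁴ Pa/m
Geostrophic balance (pressure-gradient force = Coriolis force):
V_g = (1/(fρ)) |∂P/∂n| = 3.79×10⁻⁴ / (1.18×10⁻⁴ × 1.25) = 2.57 m/s
Converting: 2.57 m/s × 1.944 = 5.0 knots

5.0 knots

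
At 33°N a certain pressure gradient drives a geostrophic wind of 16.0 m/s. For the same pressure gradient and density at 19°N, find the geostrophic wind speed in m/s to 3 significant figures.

26.8 m/s

With the same pressure gradient and density, V_g ∝ 1/f ∝ 1/sin φ.
V₂ = V₁ · sin φ₁ / sin φ₂ = 16.0 × sin 33° / sin 19°
V₂ = 16.0 × 0.5446/0.3256 = 26.8 m/s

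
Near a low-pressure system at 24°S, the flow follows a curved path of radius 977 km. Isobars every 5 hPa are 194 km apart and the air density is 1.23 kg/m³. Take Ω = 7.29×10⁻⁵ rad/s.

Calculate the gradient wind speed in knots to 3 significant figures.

Coriolis parameter at 24°S:
f = 2Ω sin φ = 2 × 7.29×10⁻⁵ × sin 24° = 5.93×10⁻⁵ s⁻¹
Pressure gradient: |∂P/∂n| = 500 Pa / 194000 m = 2.58×10⁻³ Pa/m
Geostrophic speed: V_g = |∂P/∂n|/(fρ) = 2.58×10⁻³/(5.93×10⁻⁵ × 1.23) = 35.3 m/s
Around a low, centrifugal force acts outward with Coriolis, so pressure-gradient force balances both:
(1/ρ)|∂P/∂n| = fV + V²/R  →  V² + fR·V − fR·V_g = 0
With fR = 5.93×10⁻⁵ × 977×10³ m = 57.9 m/s:
V = [−fR + √((fR)² + 4 fR V_g)]/2 = [−57.9 + √(57.9² + 4×57.9×35.3)]/2 = 24.8 m/s
Subgeostrophic (V < V_g = 35.3 m/s), as expected around a low.
Converting: 24.8 m/s × 1.944 = 48.1 knots

48.1 knots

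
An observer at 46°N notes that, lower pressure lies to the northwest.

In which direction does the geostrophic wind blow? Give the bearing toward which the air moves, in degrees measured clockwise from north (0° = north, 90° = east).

045°

The pressure-gradient force points toward the northwest (bearing 315°).
Geostrophic balance: in the Northern Hemisphere the Coriolis force deflects motion to the right, so the geostrophic wind blows 90° to the right of the pressure-gradient force (low pressure on the left).
Rotating 315° by 90° clockwise gives 045° — the wind blows toward the northeast.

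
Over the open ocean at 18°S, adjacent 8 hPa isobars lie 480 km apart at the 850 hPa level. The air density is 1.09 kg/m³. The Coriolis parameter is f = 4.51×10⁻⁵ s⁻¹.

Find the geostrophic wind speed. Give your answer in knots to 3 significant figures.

65.9 knots

Pressure gradient: |∂P/∂n| = 800 Pa / 480000 m = 1.67×10⁻³ Pa/m
Geostrophic balance (pressure-gradient force = Coriolis force):
V_g = (1/(fρ)) |∂P/∂n| = 1.67×10⁻³ / (4.51×10⁻⁵ × 1.09) = 33.9 m/s
Converting: 33.9 m/s × 1.944 = 65.9 knots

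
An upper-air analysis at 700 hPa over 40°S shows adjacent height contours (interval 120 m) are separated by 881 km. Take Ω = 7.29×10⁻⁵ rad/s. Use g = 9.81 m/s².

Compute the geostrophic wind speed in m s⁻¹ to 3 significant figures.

Coriolis parameter at 40°S:
f = 2Ω sin φ = 2 × 7.29×10⁻⁵ × sin 40° = 9.37×10⁻⁵ s⁻¹
Height gradient: |∂Z/∂n| = 120 m / 881000 m = 1.36×10⁻⁴
On a pressure surface, geostrophic balance gives V_g = (g/f)|∂Z/∂n|:
V_g = 9.81 × 1.36×10⁻⁴ / 9.37×10⁻⁵ = 14.3 m/s

14.3 m s⁻¹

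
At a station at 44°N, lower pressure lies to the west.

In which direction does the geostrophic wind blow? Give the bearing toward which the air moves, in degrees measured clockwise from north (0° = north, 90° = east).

000°

The pressure-gradient force points toward the west (bearing 270°).
Geostrophic balance: in the Northern Hemisphere the Coriolis force deflects motion to the right, so the geostrophic wind blows 90° to the right of the pressure-gradient force (low pressure on the left).
Rotating 270° by 90° clockwise gives 000° — the wind blows toward the north.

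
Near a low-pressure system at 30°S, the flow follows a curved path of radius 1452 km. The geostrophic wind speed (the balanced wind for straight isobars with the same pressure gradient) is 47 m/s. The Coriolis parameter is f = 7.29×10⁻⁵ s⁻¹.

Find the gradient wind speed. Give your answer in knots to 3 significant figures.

68.5 knots

Around a low, centrifugal force acts outward with Coriolis, so pressure-gradient force balances both:
(1/ρ)|∂P/∂n| = fV + V²/R  →  V² + fR·V − fR·V_g = 0
With fR = 7.29×10⁻⁵ × 1452×10³ m = 106 m/s:
V = [−fR + √((fR)² + 4 fR V_g)]/2 = [−106 + √(106² + 4×106×47)]/2 = 35.3 m/s
Subgeostrophic (V < V_g = 47 m/s), as expected around a low.
Converting: 35.3 m/s × 1.944 = 68.5 knots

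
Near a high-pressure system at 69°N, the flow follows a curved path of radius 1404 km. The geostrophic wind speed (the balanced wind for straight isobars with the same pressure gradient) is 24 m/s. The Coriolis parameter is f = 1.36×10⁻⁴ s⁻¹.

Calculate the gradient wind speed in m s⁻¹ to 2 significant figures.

Around a high, pressure-gradient force acts outward with centrifugal, so Coriolis balances both:
fV = (1/ρ)|∂P/∂n| + V²/R  →  V² − fR·V + fR·V_g = 0
With fR = 1.36×10⁻⁴ × 1404×10³ m = 191 m/s:
V = [fR − √((fR)² − 4 fR V_g)]/2 = [191 − √(191² − 4×191×24)]/2 = 28.2 m/s
Supergeostrophic (V > V_g = 24 m/s), as expected around a high.

28 m s⁻¹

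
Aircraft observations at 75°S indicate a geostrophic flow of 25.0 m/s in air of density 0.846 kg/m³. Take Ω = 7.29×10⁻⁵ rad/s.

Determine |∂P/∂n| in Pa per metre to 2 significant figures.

Coriolis parameter at 75°S:
f = 2Ω sin φ = 2 × 7.29×10⁻⁵ × sin 75° = 1.41×10⁻⁴ s⁻¹
Geostrophic balance rearranged: |∂P/∂n| = f ρ V_g
|∂P/∂n| = 1.41×10⁻⁴ × 0.846 × 25.0 = 2.98×10⁻³ Pa/m

3.0×10⁻³ Pa/m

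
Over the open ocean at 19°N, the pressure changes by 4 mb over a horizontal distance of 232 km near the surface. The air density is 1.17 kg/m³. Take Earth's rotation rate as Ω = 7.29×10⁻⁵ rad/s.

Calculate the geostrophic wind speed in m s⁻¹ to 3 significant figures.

31.0 m s⁻¹

Coriolis parameter at 19°N:
f = 2Ω sin φ = 2 × 7.29×10⁻⁵ × sin 19° = 4.75×10⁻⁵ s⁻¹
Pressure gradient: |∂P/∂n| = 400 Pa / 232000 m = 1.72×10⁻³ Pa/m
Geostrophic balance (pressure-gradient force = Coriolis force):
V_g = (1/(fρ)) |∂P/∂n| = 1.72×10⁻³ / (4.75×10⁻⁵ × 1.17) = 31.0 m/s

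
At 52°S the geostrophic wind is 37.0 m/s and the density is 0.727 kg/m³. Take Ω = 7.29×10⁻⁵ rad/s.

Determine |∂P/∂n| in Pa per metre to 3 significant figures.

3.09×10⁻³ Pa/m

Coriolis parameter at 52°S:
f = 2Ω sin φ = 2 × 7.29×10⁻⁵ × sin 52° = 1.15×10⁻⁴ s⁻¹
Geostrophic balance rearranged: |∂P/∂n| = f ρ V_g
|∂P/∂n| = 1.15×10⁻⁴ × 0.727 × 37.0 = 3.09×10⁻³ Pa/m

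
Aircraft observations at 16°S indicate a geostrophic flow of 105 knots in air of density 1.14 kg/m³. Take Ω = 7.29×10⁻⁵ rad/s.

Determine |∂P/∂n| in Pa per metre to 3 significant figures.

Coriolis parameter at 16°S:
f = 2Ω sin φ = 2 × 7.29×10⁻⁵ × sin 16° = 4.02×10⁻⁵ s⁻¹
Wind speed in SI: 105 knots = 54.0 m/s
Geostrophic balance rearranged: |∂P/∂n| = f ρ V_g
|∂P/∂n| = 4.02×10⁻⁵ × 1.14 × 54.0 = 2.47×10⁻³ Pa/m

2.47×10⁻³ Pa/m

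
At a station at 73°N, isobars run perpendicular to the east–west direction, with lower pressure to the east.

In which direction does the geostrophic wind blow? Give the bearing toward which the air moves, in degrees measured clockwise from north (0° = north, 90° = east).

180°

The pressure-gradient force points toward the east (bearing 090°).
Geostrophic balance: in the Northern Hemisphere the Coriolis force deflects motion to the right, so the geostrophic wind blows 90° to the right of the pressure-gradient force (low pressure on the left).
Rotating 090° by 90° clockwise gives 180° — the wind blows toward the south.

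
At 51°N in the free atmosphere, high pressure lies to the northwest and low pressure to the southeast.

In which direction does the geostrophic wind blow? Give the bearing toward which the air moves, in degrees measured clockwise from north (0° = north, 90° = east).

The pressure-gradient force points toward the southeast (bearing 135°).
Geostrophic balance: in the Northern Hemisphere the Coriolis force deflects motion to the right, so the geostrophic wind blows 90° to the right of the pressure-gradient force (low pressure on the left).
Rotating 135° by 90° clockwise gives 225° — the wind blows toward the southwest.

225°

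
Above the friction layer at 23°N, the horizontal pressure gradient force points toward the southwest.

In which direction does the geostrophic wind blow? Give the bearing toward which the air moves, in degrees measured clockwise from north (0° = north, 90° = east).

315°

The pressure-gradient force points toward the southwest (bearing 225°).
Geostrophic balance: in the Northern Hemisphere the Coriolis force deflects motion to the right, so the geostrophic wind blows 90° to the right of the pressure-gradient force (low pressure on the left).
Rotating 225° by 90° clockwise gives 315° — the wind blows toward the northwest.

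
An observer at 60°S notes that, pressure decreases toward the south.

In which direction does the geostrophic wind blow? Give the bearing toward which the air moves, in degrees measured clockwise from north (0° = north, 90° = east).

The pressure-gradient force points toward the south (bearing 180°).
Geostrophic balance: in the Southern Hemisphere the Coriolis force deflects motion to the left, so the geostrophic wind blows 90° to the left of the pressure-gradient force (low pressure on the right).
Rotating 180° by 90° counterclockwise gives 090° — the wind blows toward the east.

090°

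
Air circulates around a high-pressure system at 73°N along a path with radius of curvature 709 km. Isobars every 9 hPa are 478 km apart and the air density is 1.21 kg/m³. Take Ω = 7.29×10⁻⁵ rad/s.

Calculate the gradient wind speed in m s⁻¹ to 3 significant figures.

Coriolis parameter at 73°N:
f = 2Ω sin φ = 2 × 7.29×10⁻⁵ × sin 73° = 1.39×10⁻⁴ s⁻¹
Pressure gradient: |∂P/∂n| = 900 Pa / 478000 m = 1.88×10⁻³ Pa/m
Geostrophic speed: V_g = |∂P/∂n|/(fρ) = 1.88×10⁻³/(1.39×10⁻⁴ × 1.21) = 11.2 m/s
Around a high, pressure-gradient force acts outward with centrifugal, so Coriolis balances both:
fV = (1/ρ)|∂P/∂n| + V²/R  →  V² − fR·V + fR·V_g = 0
With fR = 1.39×10⁻⁴ × 709×10³ m = 98.9 m/s:
V = [fR − √((fR)² − 4 fR V_g)]/2 = [98.9 − √(98.9² − 4×98.9×11.2)]/2 = 12.8 m/s
Supergeostrophic (V > V_g = 11.2 m/s), as expected around a high.

12.8 m s⁻¹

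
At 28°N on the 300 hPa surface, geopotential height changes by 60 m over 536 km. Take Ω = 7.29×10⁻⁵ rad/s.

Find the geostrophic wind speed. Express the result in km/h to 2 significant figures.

Coriolis parameter at 28°N:
f = 2Ω sin φ = 2 × 7.29×10⁻⁵ × sin 28° = 6.84×10⁻⁵ s⁻¹
Height gradient: |∂Z/∂n| = 60 m / 536000 m = 1.12×10⁻⁴
On a pressure surface, geostrophic balance gives V_g = (g/f)|∂Z/∂n|:
V_g = 9.81 × 1.12×10⁻⁴ / 6.84×10⁻⁵ = 16.0 m/s
Converting: 16.0 m/s × 3.6 = 58 km/h

58 km/h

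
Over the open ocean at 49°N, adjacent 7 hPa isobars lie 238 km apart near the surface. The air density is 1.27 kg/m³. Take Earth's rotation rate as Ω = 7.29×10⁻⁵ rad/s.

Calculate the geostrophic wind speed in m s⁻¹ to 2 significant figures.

21 m s⁻¹

Coriolis parameter at 49°N:
f = 2Ω sin φ = 2 × 7.29×10⁻⁵ × sin 49° = 1.10×10⁻⁴ s⁻¹
Pressure gradient: |∂P/∂n| = 700 Pa / 238000 m = 2.94×10⁻³ Pa/m
Geostrophic balance (pressure-gradient force = Coriolis force):
V_g = (1/(fρ)) |∂P/∂n| = 2.94×10⁻³ / (1.10×10⁻⁴ × 1.27) = 21.0 m/s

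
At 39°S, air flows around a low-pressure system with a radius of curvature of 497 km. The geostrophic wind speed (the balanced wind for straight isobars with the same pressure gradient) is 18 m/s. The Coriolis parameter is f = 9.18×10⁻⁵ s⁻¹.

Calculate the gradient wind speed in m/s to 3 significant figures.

Around a low, centrifugal force acts outward with Coriolis, so pressure-gradient force balances both:
(1/ρ)|∂P/∂n| = fV + V²/R  →  V² + fR·V − fR·V_g = 0
With fR = 9.18×10⁻⁵ × 497×10³ m = 45.6 m/s:
V = [−fR + √((fR)² + 4 fR V_g)]/2 = [−45.6 + √(45.6² + 4×45.6×18)]/2 = 13.8 m/s
Subgeostrophic (V < V_g = 18 m/s), as expected around a low.

13.8 m/s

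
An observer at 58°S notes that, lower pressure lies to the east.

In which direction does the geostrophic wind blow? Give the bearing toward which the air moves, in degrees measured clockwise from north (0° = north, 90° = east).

The pressure-gradient force points toward the east (bearing 090°).
Geostrophic balance: in the Southern Hemisphere the Coriolis force deflects motion to the left, so the geostrophic wind blows 90° to the left of the pressure-gradient force (low pressure on the right).
Rotating 090° by 90° counterclockwise gives 000° — the wind blows toward the north.

000°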